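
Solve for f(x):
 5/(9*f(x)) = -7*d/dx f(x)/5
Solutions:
 f(x) = -sqrt(C1 - 350*x)/21
 f(x) = sqrt(C1 - 350*x)/21


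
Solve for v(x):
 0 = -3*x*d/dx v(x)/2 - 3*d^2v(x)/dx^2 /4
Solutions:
 v(x) = C1 + C2*erf(x)


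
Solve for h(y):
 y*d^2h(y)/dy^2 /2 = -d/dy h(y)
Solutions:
 h(y) = C1 + C2/y


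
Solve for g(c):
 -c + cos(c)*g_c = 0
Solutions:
 g(c) = C1 + Integral(c/cos(c), c)


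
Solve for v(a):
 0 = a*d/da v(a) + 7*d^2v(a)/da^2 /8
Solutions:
 v(a) = C1 + C2*erf(2*sqrt(7)*a/7)


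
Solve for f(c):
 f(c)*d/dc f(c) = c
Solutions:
 f(c) = -sqrt(C1 + c^2)
 f(c) = sqrt(C1 + c^2)


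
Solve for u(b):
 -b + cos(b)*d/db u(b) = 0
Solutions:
 u(b) = C1 + Integral(b/cos(b), b)


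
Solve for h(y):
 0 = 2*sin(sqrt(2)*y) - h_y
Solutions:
 h(y) = C1 - sqrt(2)*cos(sqrt(2)*y)


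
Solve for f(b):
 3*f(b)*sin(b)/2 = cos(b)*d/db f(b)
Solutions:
 f(b) = C1/cos(b)^(3/2)


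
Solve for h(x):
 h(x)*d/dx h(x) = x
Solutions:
 h(x) = -sqrt(C1 + x^2)
 h(x) = sqrt(C1 + x^2)


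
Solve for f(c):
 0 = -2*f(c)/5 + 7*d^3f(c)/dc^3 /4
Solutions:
 f(c) = C3*exp(2*35^(2/3)*c/35) + (C1*sin(sqrt(3)*35^(2/3)*c/35) + C2*cos(sqrt(3)*35^(2/3)*c/35))*exp(-35^(2/3)*c/35)


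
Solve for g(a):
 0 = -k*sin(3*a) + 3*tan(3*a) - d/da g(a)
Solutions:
 g(a) = C1 + k*cos(3*a)/3 - log(cos(3*a))


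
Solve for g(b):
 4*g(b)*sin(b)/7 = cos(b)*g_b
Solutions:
 g(b) = C1/cos(b)^(4/7)


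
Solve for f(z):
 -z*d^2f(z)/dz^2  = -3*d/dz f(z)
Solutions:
 f(z) = C1 + C2*z^4


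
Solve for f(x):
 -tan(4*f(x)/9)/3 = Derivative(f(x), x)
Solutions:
 f(x) = -9*asin(C1*exp(-4*x/27))/4 + 9*pi/4
 f(x) = 9*asin(C1*exp(-4*x/27))/4


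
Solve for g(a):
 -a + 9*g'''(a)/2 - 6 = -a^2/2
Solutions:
 g(a) = C1 + C2*a + C3*a^2 - a^5/540 + a^4/108 + 2*a^3/9


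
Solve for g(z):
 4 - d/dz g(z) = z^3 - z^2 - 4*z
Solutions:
 g(z) = C1 - z^4/4 + z^3/3 + 2*z^2 + 4*z


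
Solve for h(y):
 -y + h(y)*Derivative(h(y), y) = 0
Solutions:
 h(y) = -sqrt(C1 + y^2)
 h(y) = sqrt(C1 + y^2)


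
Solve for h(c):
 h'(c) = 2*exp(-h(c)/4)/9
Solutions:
 h(c) = 4*log(C1 + c/18)


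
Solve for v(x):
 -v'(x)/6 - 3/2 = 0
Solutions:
 v(x) = C1 - 9*x


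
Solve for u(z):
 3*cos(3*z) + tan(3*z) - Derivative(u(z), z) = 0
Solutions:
 u(z) = C1 - log(cos(3*z))/3 + sin(3*z)


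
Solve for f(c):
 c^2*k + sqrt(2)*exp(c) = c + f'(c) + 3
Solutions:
 f(c) = C1 + c^3*k/3 - c^2/2 - 3*c + sqrt(2)*exp(c)


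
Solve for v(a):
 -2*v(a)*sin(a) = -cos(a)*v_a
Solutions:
 v(a) = C1/cos(a)^2


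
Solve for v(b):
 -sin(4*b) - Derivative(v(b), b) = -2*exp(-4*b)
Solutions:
 v(b) = C1 + cos(4*b)/4 - exp(-4*b)/2


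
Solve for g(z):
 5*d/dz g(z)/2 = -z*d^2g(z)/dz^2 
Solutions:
 g(z) = C1 + C2/z^(3/2)


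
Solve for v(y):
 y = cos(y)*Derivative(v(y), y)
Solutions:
 v(y) = C1 + Integral(y/cos(y), y)


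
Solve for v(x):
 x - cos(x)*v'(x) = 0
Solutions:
 v(x) = C1 + Integral(x/cos(x), x)


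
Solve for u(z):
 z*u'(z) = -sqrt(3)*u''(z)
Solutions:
 u(z) = C1 + C2*erf(sqrt(2)*3^(3/4)*z/6)


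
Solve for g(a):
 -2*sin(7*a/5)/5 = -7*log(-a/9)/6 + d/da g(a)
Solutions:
 g(a) = C1 + 7*a*log(-a)/6 - 7*a*log(3)/3 - 7*a/6 + 2*cos(7*a/5)/7


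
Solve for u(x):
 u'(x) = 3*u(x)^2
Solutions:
 u(x) = -1/(C1 + 3*x)


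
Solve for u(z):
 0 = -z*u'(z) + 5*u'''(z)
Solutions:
 u(z) = C1 + Integral(C2*airyai(5^(2/3)*z/5) + C3*airybi(5^(2/3)*z/5), z)


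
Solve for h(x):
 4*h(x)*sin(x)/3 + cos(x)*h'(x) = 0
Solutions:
 h(x) = C1*cos(x)^(4/3)


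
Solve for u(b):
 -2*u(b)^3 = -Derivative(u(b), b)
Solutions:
 u(b) = -sqrt(2)*sqrt(-1/(C1 + 2*b))/2
 u(b) = sqrt(2)*sqrt(-1/(C1 + 2*b))/2


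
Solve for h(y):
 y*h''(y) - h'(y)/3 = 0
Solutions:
 h(y) = C1 + C2*y^(4/3)


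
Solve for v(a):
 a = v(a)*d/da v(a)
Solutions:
 v(a) = -sqrt(C1 + a^2)
 v(a) = sqrt(C1 + a^2)


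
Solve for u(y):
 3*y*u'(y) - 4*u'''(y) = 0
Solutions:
 u(y) = C1 + Integral(C2*airyai(6^(1/3)*y/2) + C3*airybi(6^(1/3)*y/2), y)


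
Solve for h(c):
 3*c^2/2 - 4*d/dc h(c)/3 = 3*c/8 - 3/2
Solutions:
 h(c) = C1 + 3*c^3/8 - 9*c^2/64 + 9*c/8


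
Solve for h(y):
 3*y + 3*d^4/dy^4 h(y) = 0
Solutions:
 h(y) = C1 + C2*y + C3*y^2 + C4*y^3 - y^5/120


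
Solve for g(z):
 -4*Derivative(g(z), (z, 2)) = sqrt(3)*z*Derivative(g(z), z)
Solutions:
 g(z) = C1 + C2*erf(sqrt(2)*3^(1/4)*z/4)


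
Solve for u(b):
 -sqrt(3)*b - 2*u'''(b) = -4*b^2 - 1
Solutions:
 u(b) = C1 + C2*b + C3*b^2 + b^5/30 - sqrt(3)*b^4/48 + b^3/12


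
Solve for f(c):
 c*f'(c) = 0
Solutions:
 f(c) = C1


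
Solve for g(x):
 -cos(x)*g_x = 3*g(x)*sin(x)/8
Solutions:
 g(x) = C1*cos(x)^(3/8)


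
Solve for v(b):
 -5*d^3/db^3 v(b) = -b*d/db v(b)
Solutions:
 v(b) = C1 + Integral(C2*airyai(5^(2/3)*b/5) + C3*airybi(5^(2/3)*b/5), b)


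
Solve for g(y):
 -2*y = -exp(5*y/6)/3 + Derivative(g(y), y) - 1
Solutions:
 g(y) = C1 - y^2 + y + 2*exp(5*y/6)/5


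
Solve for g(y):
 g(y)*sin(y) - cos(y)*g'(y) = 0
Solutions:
 g(y) = C1/cos(y)


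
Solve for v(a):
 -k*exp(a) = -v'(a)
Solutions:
 v(a) = C1 + k*exp(a)


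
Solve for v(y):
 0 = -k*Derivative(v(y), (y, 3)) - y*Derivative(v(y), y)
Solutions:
 v(y) = C1 + Integral(C2*airyai(y*(-1/k)^(1/3)) + C3*airybi(y*(-1/k)^(1/3)), y)


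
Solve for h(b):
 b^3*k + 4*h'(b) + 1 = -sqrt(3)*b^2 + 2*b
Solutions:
 h(b) = C1 - b^4*k/16 - sqrt(3)*b^3/12 + b^2/4 - b/4


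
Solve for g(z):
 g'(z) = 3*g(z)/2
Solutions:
 g(z) = C1*exp(3*z/2)


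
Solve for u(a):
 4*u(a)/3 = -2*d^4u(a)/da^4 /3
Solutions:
 u(a) = (C1*sin(2^(3/4)*a/2) + C2*cos(2^(3/4)*a/2))*exp(-2^(3/4)*a/2) + (C3*sin(2^(3/4)*a/2) + C4*cos(2^(3/4)*a/2))*exp(2^(3/4)*a/2)


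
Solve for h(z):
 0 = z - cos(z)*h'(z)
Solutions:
 h(z) = C1 + Integral(z/cos(z), z)


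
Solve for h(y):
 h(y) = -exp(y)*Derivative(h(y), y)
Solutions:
 h(y) = C1*exp(exp(-y))


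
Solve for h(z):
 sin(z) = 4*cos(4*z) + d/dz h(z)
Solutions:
 h(z) = C1 - sin(4*z) - cos(z)


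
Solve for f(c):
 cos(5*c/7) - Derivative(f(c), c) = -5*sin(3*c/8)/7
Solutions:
 f(c) = C1 + 7*sin(5*c/7)/5 - 40*cos(3*c/8)/21


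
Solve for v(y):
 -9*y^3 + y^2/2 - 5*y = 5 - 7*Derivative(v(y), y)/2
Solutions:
 v(y) = C1 + 9*y^4/14 - y^3/21 + 5*y^2/7 + 10*y/7


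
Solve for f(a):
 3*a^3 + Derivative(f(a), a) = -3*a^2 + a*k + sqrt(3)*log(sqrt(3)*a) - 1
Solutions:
 f(a) = C1 - 3*a^4/4 - a^3 + a^2*k/2 + sqrt(3)*a*log(a) - sqrt(3)*a - a + sqrt(3)*a*log(3)/2


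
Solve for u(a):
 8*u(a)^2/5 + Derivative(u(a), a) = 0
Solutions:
 u(a) = 5/(C1 + 8*a)


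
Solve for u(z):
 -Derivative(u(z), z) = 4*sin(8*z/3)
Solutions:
 u(z) = C1 + 3*cos(8*z/3)/2


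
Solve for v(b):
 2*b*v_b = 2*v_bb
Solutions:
 v(b) = C1 + C2*erfi(sqrt(2)*b/2)


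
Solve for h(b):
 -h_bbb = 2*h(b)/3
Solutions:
 h(b) = C3*exp(-2^(1/3)*3^(2/3)*b/3) + (C1*sin(2^(1/3)*3^(1/6)*b/2) + C2*cos(2^(1/3)*3^(1/6)*b/2))*exp(2^(1/3)*3^(2/3)*b/6)


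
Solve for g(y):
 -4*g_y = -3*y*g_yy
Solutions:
 g(y) = C1 + C2*y^(7/3)


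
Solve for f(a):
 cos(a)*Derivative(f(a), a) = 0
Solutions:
 f(a) = C1


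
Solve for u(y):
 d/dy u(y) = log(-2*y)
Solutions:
 u(y) = C1 + y*log(-y) + y*(-1 + log(2))


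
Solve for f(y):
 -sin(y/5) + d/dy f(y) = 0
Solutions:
 f(y) = C1 - 5*cos(y/5)


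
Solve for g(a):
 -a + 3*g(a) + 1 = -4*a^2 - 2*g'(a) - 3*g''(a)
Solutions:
 g(a) = -4*a^2/3 + 19*a/9 + (C1*sin(2*sqrt(2)*a/3) + C2*cos(2*sqrt(2)*a/3))*exp(-a/3) + 25/27


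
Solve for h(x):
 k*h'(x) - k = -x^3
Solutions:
 h(x) = C1 + x - x^4/(4*k)


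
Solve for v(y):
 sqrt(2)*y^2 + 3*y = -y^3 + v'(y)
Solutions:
 v(y) = C1 + y^4/4 + sqrt(2)*y^3/3 + 3*y^2/2


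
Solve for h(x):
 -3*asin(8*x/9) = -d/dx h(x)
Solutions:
 h(x) = C1 + 3*x*asin(8*x/9) + 3*sqrt(81 - 64*x^2)/8


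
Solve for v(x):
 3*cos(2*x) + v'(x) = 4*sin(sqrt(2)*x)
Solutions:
 v(x) = C1 - 3*sin(2*x)/2 - 2*sqrt(2)*cos(sqrt(2)*x)


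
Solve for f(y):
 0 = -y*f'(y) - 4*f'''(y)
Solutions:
 f(y) = C1 + Integral(C2*airyai(-2^(1/3)*y/2) + C3*airybi(-2^(1/3)*y/2), y)


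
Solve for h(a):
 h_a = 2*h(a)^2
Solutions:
 h(a) = -1/(C1 + 2*a)


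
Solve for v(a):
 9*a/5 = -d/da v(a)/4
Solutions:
 v(a) = C1 - 18*a^2/5


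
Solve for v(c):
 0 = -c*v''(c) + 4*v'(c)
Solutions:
 v(c) = C1 + C2*c^5


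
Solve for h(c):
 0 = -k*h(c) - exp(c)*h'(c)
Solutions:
 h(c) = C1*exp(k*exp(-c))


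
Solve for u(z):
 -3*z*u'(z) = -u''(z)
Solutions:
 u(z) = C1 + C2*erfi(sqrt(6)*z/2)


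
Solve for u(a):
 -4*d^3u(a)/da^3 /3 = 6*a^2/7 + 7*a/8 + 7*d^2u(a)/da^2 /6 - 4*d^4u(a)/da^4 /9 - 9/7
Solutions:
 u(a) = C1 + C2*a + C3*exp(a*(6 - sqrt(78))/4) + C4*exp(a*(6 + sqrt(78))/4) - 3*a^4/49 + 425*a^3/2744 - 624*a^2/2401


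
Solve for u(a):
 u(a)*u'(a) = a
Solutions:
 u(a) = -sqrt(C1 + a^2)
 u(a) = sqrt(C1 + a^2)


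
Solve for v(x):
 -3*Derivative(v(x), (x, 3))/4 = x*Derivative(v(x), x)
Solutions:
 v(x) = C1 + Integral(C2*airyai(-6^(2/3)*x/3) + C3*airybi(-6^(2/3)*x/3), x)


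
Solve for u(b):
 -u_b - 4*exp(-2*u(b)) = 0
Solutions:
 u(b) = log(-sqrt(C1 - 8*b))
 u(b) = log(C1 - 8*b)/2


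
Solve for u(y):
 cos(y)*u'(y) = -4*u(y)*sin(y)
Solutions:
 u(y) = C1*cos(y)^4


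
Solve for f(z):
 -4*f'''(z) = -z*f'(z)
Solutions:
 f(z) = C1 + Integral(C2*airyai(2^(1/3)*z/2) + C3*airybi(2^(1/3)*z/2), z)


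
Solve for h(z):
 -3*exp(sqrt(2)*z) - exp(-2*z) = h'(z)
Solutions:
 h(z) = C1 - 3*sqrt(2)*exp(sqrt(2)*z)/2 + exp(-2*z)/2


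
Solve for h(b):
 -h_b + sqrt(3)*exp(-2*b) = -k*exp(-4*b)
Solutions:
 h(b) = C1 - k*exp(-4*b)/4 - sqrt(3)*exp(-2*b)/2


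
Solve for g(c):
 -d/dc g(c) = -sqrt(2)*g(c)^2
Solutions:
 g(c) = -1/(C1 + sqrt(2)*c)


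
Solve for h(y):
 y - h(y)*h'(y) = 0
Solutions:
 h(y) = -sqrt(C1 + y^2)
 h(y) = sqrt(C1 + y^2)


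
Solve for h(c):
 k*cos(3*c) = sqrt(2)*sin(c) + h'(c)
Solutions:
 h(c) = C1 + k*sin(3*c)/3 + sqrt(2)*cos(c)


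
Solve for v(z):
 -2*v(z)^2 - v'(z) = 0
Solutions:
 v(z) = 1/(C1 + 2*z)


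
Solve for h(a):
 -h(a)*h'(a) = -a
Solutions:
 h(a) = -sqrt(C1 + a^2)
 h(a) = sqrt(C1 + a^2)


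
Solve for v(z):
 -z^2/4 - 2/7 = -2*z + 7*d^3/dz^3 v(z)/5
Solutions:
 v(z) = C1 + C2*z + C3*z^2 - z^5/336 + 5*z^4/84 - 5*z^3/147


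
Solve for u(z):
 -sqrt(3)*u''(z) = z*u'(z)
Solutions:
 u(z) = C1 + C2*erf(sqrt(2)*3^(3/4)*z/6)


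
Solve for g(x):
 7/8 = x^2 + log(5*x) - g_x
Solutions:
 g(x) = C1 + x^3/3 + x*log(x) - 15*x/8 + x*log(5)


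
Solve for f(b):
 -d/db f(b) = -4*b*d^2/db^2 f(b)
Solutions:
 f(b) = C1 + C2*b^(5/4)


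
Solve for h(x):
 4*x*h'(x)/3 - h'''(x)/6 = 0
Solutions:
 h(x) = C1 + Integral(C2*airyai(2*x) + C3*airybi(2*x), x)


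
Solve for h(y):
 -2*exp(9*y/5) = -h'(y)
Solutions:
 h(y) = C1 + 10*exp(9*y/5)/9


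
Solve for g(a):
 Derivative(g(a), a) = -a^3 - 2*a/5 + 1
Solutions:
 g(a) = C1 - a^4/4 - a^2/5 + a


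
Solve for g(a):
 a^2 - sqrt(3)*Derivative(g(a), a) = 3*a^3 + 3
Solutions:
 g(a) = C1 - sqrt(3)*a^4/4 + sqrt(3)*a^3/9 - sqrt(3)*a


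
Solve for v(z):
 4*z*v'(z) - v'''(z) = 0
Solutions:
 v(z) = C1 + Integral(C2*airyai(2^(2/3)*z) + C3*airybi(2^(2/3)*z), z)


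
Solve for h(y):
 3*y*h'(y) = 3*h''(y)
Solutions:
 h(y) = C1 + C2*erfi(sqrt(2)*y/2)


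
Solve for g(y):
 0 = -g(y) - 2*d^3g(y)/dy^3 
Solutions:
 g(y) = C3*exp(-2^(2/3)*y/2) + (C1*sin(2^(2/3)*sqrt(3)*y/4) + C2*cos(2^(2/3)*sqrt(3)*y/4))*exp(2^(2/3)*y/4)


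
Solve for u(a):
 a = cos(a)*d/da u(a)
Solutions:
 u(a) = C1 + Integral(a/cos(a), a)


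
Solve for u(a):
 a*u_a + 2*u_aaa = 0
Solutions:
 u(a) = C1 + Integral(C2*airyai(-2^(2/3)*a/2) + C3*airybi(-2^(2/3)*a/2), a)


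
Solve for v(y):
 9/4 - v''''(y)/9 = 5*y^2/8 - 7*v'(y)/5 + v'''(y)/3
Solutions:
 v(y) = C1 + C2*exp(-y*(10^(1/3)/(2*(3*sqrt(301) + 53)^(1/3)) + 1 + 10^(2/3)*(3*sqrt(301) + 53)^(1/3)/20))*sin(10^(1/3)*sqrt(3)*y*(-10^(1/3)*(3*sqrt(301) + 53)^(1/3) + 10/(3*sqrt(301) + 53)^(1/3))/20) + C3*exp(-y*(10^(1/3)/(2*(3*sqrt(301) + 53)^(1/3)) + 1 + 10^(2/3)*(3*sqrt(301) + 53)^(1/3)/20))*cos(10^(1/3)*sqrt(3)*y*(-10^(1/3)*(3*sqrt(301) + 53)^(1/3) + 10/(3*sqrt(301) + 53)^(1/3))/20) + C4*exp(y*(-1 + 10^(1/3)/(3*sqrt(301) + 53)^(1/3) + 10^(2/3)*(3*sqrt(301) + 53)^(1/3)/10)) + 25*y^3/168 - 205*y/147


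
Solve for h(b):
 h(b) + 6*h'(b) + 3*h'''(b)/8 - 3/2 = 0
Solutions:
 h(b) = C1*exp(6^(1/3)*b*(-8*3^(1/3)/(3 + sqrt(777))^(1/3) + 2^(1/3)*(3 + sqrt(777))^(1/3))/6)*sin(2^(1/3)*3^(1/6)*b*(4/(3 + sqrt(777))^(1/3) + 2^(1/3)*3^(2/3)*(3 + sqrt(777))^(1/3)/6)) + C2*exp(6^(1/3)*b*(-8*3^(1/3)/(3 + sqrt(777))^(1/3) + 2^(1/3)*(3 + sqrt(777))^(1/3))/6)*cos(2^(1/3)*3^(1/6)*b*(4/(3 + sqrt(777))^(1/3) + 2^(1/3)*3^(2/3)*(3 + sqrt(777))^(1/3)/6)) + C3*exp(-6^(1/3)*b*(-8*3^(1/3)/(3 + sqrt(777))^(1/3) + 2^(1/3)*(3 + sqrt(777))^(1/3))/3) + 3/2


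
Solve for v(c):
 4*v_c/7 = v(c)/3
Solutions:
 v(c) = C1*exp(7*c/12)


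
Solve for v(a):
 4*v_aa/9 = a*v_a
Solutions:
 v(a) = C1 + C2*erfi(3*sqrt(2)*a/4)


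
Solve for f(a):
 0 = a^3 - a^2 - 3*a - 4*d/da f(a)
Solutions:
 f(a) = C1 + a^4/16 - a^3/12 - 3*a^2/8


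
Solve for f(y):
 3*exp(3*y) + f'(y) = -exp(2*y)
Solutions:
 f(y) = C1 - exp(3*y) - exp(2*y)/2


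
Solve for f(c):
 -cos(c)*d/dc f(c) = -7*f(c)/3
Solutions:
 f(c) = C1*(sin(c) + 1)^(7/6)/(sin(c) - 1)^(7/6)


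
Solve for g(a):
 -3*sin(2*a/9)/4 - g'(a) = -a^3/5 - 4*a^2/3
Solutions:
 g(a) = C1 + a^4/20 + 4*a^3/9 + 27*cos(2*a/9)/8


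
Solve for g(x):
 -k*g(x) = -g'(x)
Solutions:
 g(x) = C1*exp(k*x)


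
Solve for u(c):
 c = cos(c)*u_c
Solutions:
 u(c) = C1 + Integral(c/cos(c), c)


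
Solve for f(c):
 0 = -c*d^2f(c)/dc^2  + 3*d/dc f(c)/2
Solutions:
 f(c) = C1 + C2*c^(5/2)


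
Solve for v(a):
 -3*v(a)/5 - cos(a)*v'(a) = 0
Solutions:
 v(a) = C1*(sin(a) - 1)^(3/10)/(sin(a) + 1)^(3/10)


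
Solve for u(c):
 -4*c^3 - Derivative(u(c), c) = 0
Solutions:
 u(c) = C1 - c^4


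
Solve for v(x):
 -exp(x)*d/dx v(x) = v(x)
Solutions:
 v(x) = C1*exp(exp(-x))


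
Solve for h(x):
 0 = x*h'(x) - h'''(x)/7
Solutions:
 h(x) = C1 + Integral(C2*airyai(7^(1/3)*x) + C3*airybi(7^(1/3)*x), x)


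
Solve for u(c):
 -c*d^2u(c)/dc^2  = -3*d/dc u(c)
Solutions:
 u(c) = C1 + C2*c^4


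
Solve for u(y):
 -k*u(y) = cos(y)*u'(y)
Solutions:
 u(y) = C1*exp(k*(log(sin(y) - 1) - log(sin(y) + 1))/2)


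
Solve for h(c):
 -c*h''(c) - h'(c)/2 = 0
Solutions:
 h(c) = C1 + C2*sqrt(c)


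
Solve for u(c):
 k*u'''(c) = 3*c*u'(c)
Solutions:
 u(c) = C1 + Integral(C2*airyai(3^(1/3)*c*(1/k)^(1/3)) + C3*airybi(3^(1/3)*c*(1/k)^(1/3)), c)


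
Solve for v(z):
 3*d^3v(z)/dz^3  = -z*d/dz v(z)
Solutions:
 v(z) = C1 + Integral(C2*airyai(-3^(2/3)*z/3) + C3*airybi(-3^(2/3)*z/3), z)


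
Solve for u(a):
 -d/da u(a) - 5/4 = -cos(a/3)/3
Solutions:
 u(a) = C1 - 5*a/4 + sin(a/3)


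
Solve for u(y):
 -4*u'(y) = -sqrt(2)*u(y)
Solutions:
 u(y) = C1*exp(sqrt(2)*y/4)


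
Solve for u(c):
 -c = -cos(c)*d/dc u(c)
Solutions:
 u(c) = C1 + Integral(c/cos(c), c)


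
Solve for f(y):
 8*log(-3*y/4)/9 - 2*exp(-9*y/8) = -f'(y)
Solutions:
 f(y) = C1 - 8*y*log(-y)/9 + 8*y*(-log(3) + 1 + 2*log(2))/9 - 16*exp(-9*y/8)/9


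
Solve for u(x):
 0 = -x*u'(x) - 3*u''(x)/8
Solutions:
 u(x) = C1 + C2*erf(2*sqrt(3)*x/3)


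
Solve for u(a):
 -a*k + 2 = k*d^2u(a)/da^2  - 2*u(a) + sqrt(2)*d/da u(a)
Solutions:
 u(a) = C1*exp(sqrt(2)*a*(sqrt(4*k + 1) - 1)/(2*k)) + C2*exp(-sqrt(2)*a*(sqrt(4*k + 1) + 1)/(2*k)) + a*k/2 + sqrt(2)*k/4 - 1


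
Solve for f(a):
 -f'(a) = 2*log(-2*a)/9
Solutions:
 f(a) = C1 - 2*a*log(-a)/9 + 2*a*(1 - log(2))/9


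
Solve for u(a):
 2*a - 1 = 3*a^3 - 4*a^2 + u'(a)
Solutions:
 u(a) = C1 - 3*a^4/4 + 4*a^3/3 + a^2 - a


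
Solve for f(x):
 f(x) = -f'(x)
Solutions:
 f(x) = C1*exp(-x)


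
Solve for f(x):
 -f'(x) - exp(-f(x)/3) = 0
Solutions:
 f(x) = 3*log(C1 - x/3)


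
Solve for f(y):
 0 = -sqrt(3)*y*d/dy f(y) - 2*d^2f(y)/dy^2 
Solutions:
 f(y) = C1 + C2*erf(3^(1/4)*y/2)


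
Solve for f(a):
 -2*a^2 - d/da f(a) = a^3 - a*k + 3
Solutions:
 f(a) = C1 - a^4/4 - 2*a^3/3 + a^2*k/2 - 3*a


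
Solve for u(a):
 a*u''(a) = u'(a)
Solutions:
 u(a) = C1 + C2*a^2


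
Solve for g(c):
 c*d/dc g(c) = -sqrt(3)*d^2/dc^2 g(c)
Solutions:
 g(c) = C1 + C2*erf(sqrt(2)*3^(3/4)*c/6)


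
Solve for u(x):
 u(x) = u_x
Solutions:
 u(x) = C1*exp(x)


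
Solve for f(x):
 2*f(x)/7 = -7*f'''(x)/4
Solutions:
 f(x) = C3*exp(-2*7^(1/3)*x/7) + (C1*sin(sqrt(3)*7^(1/3)*x/7) + C2*cos(sqrt(3)*7^(1/3)*x/7))*exp(7^(1/3)*x/7)


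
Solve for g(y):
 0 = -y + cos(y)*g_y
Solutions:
 g(y) = C1 + Integral(y/cos(y), y)


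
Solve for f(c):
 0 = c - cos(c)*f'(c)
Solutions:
 f(c) = C1 + Integral(c/cos(c), c)


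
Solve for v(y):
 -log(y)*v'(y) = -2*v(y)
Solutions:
 v(y) = C1*exp(2*li(y))


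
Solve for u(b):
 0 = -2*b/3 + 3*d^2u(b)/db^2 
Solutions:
 u(b) = C1 + C2*b + b^3/27


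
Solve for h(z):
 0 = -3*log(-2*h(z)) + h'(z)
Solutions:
 -Integral(1/(log(-_y) + log(2)), (_y, h(z)))/3 = C1 - z


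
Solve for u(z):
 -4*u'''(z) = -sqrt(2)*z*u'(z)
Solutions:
 u(z) = C1 + Integral(C2*airyai(sqrt(2)*z/2) + C3*airybi(sqrt(2)*z/2), z)


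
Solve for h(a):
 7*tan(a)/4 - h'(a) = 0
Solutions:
 h(a) = C1 - 7*log(cos(a))/4


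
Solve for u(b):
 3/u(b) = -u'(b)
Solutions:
 u(b) = -sqrt(C1 - 6*b)
 u(b) = sqrt(C1 - 6*b)


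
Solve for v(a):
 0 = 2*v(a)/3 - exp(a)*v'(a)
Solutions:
 v(a) = C1*exp(-2*exp(-a)/3)


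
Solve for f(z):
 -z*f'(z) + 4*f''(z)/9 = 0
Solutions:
 f(z) = C1 + C2*erfi(3*sqrt(2)*z/4)


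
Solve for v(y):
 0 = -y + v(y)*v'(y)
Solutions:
 v(y) = -sqrt(C1 + y^2)
 v(y) = sqrt(C1 + y^2)


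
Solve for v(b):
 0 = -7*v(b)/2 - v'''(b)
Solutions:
 v(b) = C3*exp(-2^(2/3)*7^(1/3)*b/2) + (C1*sin(2^(2/3)*sqrt(3)*7^(1/3)*b/4) + C2*cos(2^(2/3)*sqrt(3)*7^(1/3)*b/4))*exp(2^(2/3)*7^(1/3)*b/4)


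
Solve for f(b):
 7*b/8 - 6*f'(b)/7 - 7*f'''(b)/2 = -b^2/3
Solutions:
 f(b) = C1 + C2*sin(2*sqrt(3)*b/7) + C3*cos(2*sqrt(3)*b/7) + 7*b^3/54 + 49*b^2/96 - 343*b/108


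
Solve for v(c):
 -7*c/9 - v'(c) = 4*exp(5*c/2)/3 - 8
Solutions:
 v(c) = C1 - 7*c^2/18 + 8*c - 8*exp(5*c/2)/15


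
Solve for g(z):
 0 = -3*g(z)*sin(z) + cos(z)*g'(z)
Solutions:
 g(z) = C1/cos(z)^3


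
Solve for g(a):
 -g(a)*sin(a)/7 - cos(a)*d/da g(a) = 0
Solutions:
 g(a) = C1*cos(a)^(1/7)


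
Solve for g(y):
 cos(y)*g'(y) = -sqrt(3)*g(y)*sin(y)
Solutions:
 g(y) = C1*cos(y)^(sqrt(3))


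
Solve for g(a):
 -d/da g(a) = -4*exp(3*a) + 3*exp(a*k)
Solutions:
 g(a) = C1 + 4*exp(3*a)/3 - 3*exp(a*k)/k


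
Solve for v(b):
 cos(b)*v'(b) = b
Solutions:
 v(b) = C1 + Integral(b/cos(b), b)


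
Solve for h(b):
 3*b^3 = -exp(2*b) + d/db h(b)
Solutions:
 h(b) = C1 + 3*b^4/4 + exp(2*b)/2


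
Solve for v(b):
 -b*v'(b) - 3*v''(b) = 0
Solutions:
 v(b) = C1 + C2*erf(sqrt(6)*b/6)


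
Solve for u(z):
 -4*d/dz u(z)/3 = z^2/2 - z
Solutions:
 u(z) = C1 - z^3/8 + 3*z^2/8


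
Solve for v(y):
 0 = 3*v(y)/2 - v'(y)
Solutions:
 v(y) = C1*exp(3*y/2)


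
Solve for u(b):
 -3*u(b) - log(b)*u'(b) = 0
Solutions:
 u(b) = C1*exp(-3*li(b))


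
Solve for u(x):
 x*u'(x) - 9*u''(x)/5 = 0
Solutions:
 u(x) = C1 + C2*erfi(sqrt(10)*x/6)


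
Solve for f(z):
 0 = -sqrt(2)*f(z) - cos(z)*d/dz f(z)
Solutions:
 f(z) = C1*(sin(z) - 1)^(sqrt(2)/2)/(sin(z) + 1)^(sqrt(2)/2)


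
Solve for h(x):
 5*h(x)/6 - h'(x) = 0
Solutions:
 h(x) = C1*exp(5*x/6)


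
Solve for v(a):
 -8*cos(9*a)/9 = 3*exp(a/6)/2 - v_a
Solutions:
 v(a) = C1 + 9*exp(a/6) + 8*sin(9*a)/81


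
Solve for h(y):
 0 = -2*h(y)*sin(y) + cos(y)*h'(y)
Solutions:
 h(y) = C1/cos(y)^2


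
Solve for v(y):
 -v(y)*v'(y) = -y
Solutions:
 v(y) = -sqrt(C1 + y^2)
 v(y) = sqrt(C1 + y^2)


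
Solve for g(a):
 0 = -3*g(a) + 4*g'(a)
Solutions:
 g(a) = C1*exp(3*a/4)


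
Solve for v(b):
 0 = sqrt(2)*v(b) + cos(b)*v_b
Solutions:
 v(b) = C1*(sin(b) - 1)^(sqrt(2)/2)/(sin(b) + 1)^(sqrt(2)/2)


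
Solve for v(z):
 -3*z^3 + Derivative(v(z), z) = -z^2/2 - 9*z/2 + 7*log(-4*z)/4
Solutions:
 v(z) = C1 + 3*z^4/4 - z^3/6 - 9*z^2/4 + 7*z*log(-z)/4 + 7*z*(-1 + 2*log(2))/4


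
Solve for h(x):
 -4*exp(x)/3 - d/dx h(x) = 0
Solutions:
 h(x) = C1 - 4*exp(x)/3


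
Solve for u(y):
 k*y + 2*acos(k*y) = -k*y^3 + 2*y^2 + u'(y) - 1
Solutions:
 u(y) = C1 + k*y^4/4 + k*y^2/2 - 2*y^3/3 + y + 2*Piecewise((y*acos(k*y) - sqrt(-k^2*y^2 + 1)/k, Ne(k, 0)), (pi*y/2, True))


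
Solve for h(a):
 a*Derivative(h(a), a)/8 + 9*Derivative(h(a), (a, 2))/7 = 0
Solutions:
 h(a) = C1 + C2*erf(sqrt(7)*a/12)


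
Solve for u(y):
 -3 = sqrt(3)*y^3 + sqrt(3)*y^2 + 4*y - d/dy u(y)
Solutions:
 u(y) = C1 + sqrt(3)*y^4/4 + sqrt(3)*y^3/3 + 2*y^2 + 3*y


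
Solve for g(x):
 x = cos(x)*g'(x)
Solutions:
 g(x) = C1 + Integral(x/cos(x), x)


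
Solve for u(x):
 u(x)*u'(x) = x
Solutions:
 u(x) = -sqrt(C1 + x^2)
 u(x) = sqrt(C1 + x^2)


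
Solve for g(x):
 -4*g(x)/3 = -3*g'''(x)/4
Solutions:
 g(x) = C3*exp(2*6^(1/3)*x/3) + (C1*sin(2^(1/3)*3^(5/6)*x/3) + C2*cos(2^(1/3)*3^(5/6)*x/3))*exp(-6^(1/3)*x/3)


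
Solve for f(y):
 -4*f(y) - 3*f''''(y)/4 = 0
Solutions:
 f(y) = (C1*sin(sqrt(2)*3^(3/4)*y/3) + C2*cos(sqrt(2)*3^(3/4)*y/3))*exp(-sqrt(2)*3^(3/4)*y/3) + (C3*sin(sqrt(2)*3^(3/4)*y/3) + C4*cos(sqrt(2)*3^(3/4)*y/3))*exp(sqrt(2)*3^(3/4)*y/3)


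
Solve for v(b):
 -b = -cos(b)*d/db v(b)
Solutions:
 v(b) = C1 + Integral(b/cos(b), b)


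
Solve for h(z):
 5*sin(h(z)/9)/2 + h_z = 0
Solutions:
 5*z/2 + 9*log(cos(h(z)/9) - 1)/2 - 9*log(cos(h(z)/9) + 1)/2 = C1


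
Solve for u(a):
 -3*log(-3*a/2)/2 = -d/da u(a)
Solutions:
 u(a) = C1 + 3*a*log(-a)/2 + 3*a*(-1 - log(2) + log(3))/2


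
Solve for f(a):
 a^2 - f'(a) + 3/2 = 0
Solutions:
 f(a) = C1 + a^3/3 + 3*a/2


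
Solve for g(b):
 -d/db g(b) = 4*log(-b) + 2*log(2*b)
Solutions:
 g(b) = C1 - 6*b*log(b) + 2*b*(-log(2) + 3 - 2*I*pi)


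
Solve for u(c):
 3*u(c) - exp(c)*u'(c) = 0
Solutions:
 u(c) = C1*exp(-3*exp(-c))


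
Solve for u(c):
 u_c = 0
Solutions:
 u(c) = C1


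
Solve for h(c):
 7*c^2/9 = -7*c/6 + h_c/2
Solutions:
 h(c) = C1 + 14*c^3/27 + 7*c^2/6


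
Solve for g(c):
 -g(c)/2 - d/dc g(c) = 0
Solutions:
 g(c) = C1*exp(-c/2)


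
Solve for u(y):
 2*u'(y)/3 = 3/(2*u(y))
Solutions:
 u(y) = -sqrt(C1 + 18*y)/2
 u(y) = sqrt(C1 + 18*y)/2


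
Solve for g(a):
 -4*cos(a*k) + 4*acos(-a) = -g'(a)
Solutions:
 g(a) = C1 - 4*a*acos(-a) - 4*sqrt(1 - a^2) + 4*Piecewise((sin(a*k)/k, Ne(k, 0)), (a, True))


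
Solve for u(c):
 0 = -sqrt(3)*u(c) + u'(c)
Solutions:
 u(c) = C1*exp(sqrt(3)*c)


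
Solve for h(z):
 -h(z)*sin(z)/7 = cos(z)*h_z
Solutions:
 h(z) = C1*cos(z)^(1/7)


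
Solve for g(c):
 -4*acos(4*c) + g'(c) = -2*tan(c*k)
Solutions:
 g(c) = C1 + 4*c*acos(4*c) - sqrt(1 - 16*c^2) - 2*Piecewise((-log(cos(c*k))/k, Ne(k, 0)), (0, True))


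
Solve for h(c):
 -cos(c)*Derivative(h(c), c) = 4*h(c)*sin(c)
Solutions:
 h(c) = C1*cos(c)^4


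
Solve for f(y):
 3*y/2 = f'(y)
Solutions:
 f(y) = C1 + 3*y^2/4


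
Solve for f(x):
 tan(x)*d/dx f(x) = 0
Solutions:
 f(x) = C1


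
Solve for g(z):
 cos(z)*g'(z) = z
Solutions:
 g(z) = C1 + Integral(z/cos(z), z)


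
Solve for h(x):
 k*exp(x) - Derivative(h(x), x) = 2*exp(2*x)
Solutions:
 h(x) = C1 + k*exp(x) - exp(2*x)


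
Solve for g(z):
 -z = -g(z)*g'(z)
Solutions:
 g(z) = -sqrt(C1 + z^2)
 g(z) = sqrt(C1 + z^2)


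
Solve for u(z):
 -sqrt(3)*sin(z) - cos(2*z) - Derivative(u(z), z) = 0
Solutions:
 u(z) = C1 - sin(2*z)/2 + sqrt(3)*cos(z)


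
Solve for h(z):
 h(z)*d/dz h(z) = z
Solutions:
 h(z) = -sqrt(C1 + z^2)
 h(z) = sqrt(C1 + z^2)


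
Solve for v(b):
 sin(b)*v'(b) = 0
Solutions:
 v(b) = C1


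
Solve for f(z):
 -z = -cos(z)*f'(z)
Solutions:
 f(z) = C1 + Integral(z/cos(z), z)


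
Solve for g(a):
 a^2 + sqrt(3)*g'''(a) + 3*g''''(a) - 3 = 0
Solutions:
 g(a) = C1 + C2*a + C3*a^2 + C4*exp(-sqrt(3)*a/3) - sqrt(3)*a^5/180 + a^4/12 - sqrt(3)*a^3/6


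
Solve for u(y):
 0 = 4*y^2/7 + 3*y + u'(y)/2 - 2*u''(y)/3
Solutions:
 u(y) = C1 + C2*exp(3*y/4) - 8*y^3/21 - 95*y^2/21 - 760*y/63


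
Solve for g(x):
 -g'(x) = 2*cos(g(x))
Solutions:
 g(x) = pi - asin((C1 + exp(4*x))/(C1 - exp(4*x)))
 g(x) = asin((C1 + exp(4*x))/(C1 - exp(4*x)))


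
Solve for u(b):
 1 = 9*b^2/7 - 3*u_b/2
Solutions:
 u(b) = C1 + 2*b^3/7 - 2*b/3


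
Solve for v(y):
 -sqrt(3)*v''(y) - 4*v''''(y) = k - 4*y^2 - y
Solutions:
 v(y) = C1 + C2*y + C3*sin(3^(1/4)*y/2) + C4*cos(3^(1/4)*y/2) + sqrt(3)*y^4/9 + sqrt(3)*y^3/18 + y^2*(-sqrt(3)*k - 32)/6


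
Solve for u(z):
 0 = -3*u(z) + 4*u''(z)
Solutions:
 u(z) = C1*exp(-sqrt(3)*z/2) + C2*exp(sqrt(3)*z/2)


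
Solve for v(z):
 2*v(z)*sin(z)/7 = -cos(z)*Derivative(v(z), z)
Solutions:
 v(z) = C1*cos(z)^(2/7)


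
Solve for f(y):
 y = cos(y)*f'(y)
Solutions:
 f(y) = C1 + Integral(y/cos(y), y)


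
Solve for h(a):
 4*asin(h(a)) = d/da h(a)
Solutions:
 Integral(1/asin(_y), (_y, h(a))) = C1 + 4*a


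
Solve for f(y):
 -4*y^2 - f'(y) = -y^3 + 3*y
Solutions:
 f(y) = C1 + y^4/4 - 4*y^3/3 - 3*y^2/2


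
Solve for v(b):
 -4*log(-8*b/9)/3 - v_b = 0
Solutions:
 v(b) = C1 - 4*b*log(-b)/3 + b*(-4*log(2) + 4/3 + 8*log(3)/3)


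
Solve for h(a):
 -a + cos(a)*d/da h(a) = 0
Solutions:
 h(a) = C1 + Integral(a/cos(a), a)


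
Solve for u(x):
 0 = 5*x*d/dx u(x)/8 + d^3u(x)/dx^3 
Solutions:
 u(x) = C1 + Integral(C2*airyai(-5^(1/3)*x/2) + C3*airybi(-5^(1/3)*x/2), x)


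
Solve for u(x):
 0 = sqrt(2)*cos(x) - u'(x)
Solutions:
 u(x) = C1 + sqrt(2)*sin(x)


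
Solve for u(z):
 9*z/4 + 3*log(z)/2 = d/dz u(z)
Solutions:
 u(z) = C1 + 9*z^2/8 + 3*z*log(z)/2 - 3*z/2


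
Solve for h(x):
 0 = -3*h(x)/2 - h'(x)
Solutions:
 h(x) = C1*exp(-3*x/2)


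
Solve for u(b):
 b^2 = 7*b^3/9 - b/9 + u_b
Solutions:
 u(b) = C1 - 7*b^4/36 + b^3/3 + b^2/18


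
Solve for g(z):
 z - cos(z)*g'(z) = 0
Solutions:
 g(z) = C1 + Integral(z/cos(z), z)


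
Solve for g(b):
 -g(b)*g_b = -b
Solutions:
 g(b) = -sqrt(C1 + b^2)
 g(b) = sqrt(C1 + b^2)


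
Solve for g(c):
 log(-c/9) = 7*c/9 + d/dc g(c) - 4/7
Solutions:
 g(c) = C1 - 7*c^2/18 + c*log(-c) + c*(-2*log(3) - 3/7)


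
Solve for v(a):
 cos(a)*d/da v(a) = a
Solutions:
 v(a) = C1 + Integral(a/cos(a), a)


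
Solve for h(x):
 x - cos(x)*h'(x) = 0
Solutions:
 h(x) = C1 + Integral(x/cos(x), x)


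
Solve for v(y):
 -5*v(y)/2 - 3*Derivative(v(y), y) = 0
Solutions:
 v(y) = C1*exp(-5*y/6)


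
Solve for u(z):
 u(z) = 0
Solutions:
 u(z) = 0


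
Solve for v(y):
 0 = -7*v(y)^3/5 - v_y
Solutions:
 v(y) = -sqrt(10)*sqrt(-1/(C1 - 7*y))/2
 v(y) = sqrt(10)*sqrt(-1/(C1 - 7*y))/2


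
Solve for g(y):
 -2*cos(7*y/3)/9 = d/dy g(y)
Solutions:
 g(y) = C1 - 2*sin(7*y/3)/21


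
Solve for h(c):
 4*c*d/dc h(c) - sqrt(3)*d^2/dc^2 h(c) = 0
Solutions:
 h(c) = C1 + C2*erfi(sqrt(2)*3^(3/4)*c/3)


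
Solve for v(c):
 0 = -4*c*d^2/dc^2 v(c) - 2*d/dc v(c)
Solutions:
 v(c) = C1 + C2*sqrt(c)


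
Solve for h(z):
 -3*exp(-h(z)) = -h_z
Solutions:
 h(z) = log(C1 + 3*z)


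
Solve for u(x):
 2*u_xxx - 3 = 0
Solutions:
 u(x) = C1 + C2*x + C3*x^2 + x^3/4


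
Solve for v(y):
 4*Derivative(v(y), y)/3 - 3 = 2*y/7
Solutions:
 v(y) = C1 + 3*y^2/28 + 9*y/4


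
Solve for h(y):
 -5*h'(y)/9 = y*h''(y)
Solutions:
 h(y) = C1 + C2*y^(4/9)


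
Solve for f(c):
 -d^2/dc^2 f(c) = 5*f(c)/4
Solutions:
 f(c) = C1*sin(sqrt(5)*c/2) + C2*cos(sqrt(5)*c/2)


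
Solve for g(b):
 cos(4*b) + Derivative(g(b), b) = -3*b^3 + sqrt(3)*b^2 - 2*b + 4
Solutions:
 g(b) = C1 - 3*b^4/4 + sqrt(3)*b^3/3 - b^2 + 4*b - sin(4*b)/4


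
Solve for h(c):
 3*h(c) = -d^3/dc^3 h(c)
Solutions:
 h(c) = C3*exp(-3^(1/3)*c) + (C1*sin(3^(5/6)*c/2) + C2*cos(3^(5/6)*c/2))*exp(3^(1/3)*c/2)


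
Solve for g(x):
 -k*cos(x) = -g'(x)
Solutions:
 g(x) = C1 + k*sin(x)


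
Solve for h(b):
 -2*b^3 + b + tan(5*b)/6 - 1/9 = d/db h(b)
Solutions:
 h(b) = C1 - b^4/2 + b^2/2 - b/9 - log(cos(5*b))/30


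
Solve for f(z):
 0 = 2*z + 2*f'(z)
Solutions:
 f(z) = C1 - z^2/2


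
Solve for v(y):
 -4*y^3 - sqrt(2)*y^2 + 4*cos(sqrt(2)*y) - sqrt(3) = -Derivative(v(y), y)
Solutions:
 v(y) = C1 + y^4 + sqrt(2)*y^3/3 + sqrt(3)*y - 2*sqrt(2)*sin(sqrt(2)*y)


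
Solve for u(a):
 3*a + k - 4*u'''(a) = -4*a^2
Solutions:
 u(a) = C1 + C2*a + C3*a^2 + a^5/60 + a^4/32 + a^3*k/24


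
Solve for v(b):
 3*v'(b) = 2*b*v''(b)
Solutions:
 v(b) = C1 + C2*b^(5/2)


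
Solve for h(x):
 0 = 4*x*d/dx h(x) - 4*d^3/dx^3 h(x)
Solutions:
 h(x) = C1 + Integral(C2*airyai(x) + C3*airybi(x), x)


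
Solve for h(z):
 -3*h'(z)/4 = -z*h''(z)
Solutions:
 h(z) = C1 + C2*z^(7/4)


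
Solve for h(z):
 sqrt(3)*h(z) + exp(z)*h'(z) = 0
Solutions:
 h(z) = C1*exp(sqrt(3)*exp(-z))


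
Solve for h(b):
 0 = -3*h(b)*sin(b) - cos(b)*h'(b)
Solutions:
 h(b) = C1*cos(b)^3


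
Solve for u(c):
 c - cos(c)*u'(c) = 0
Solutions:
 u(c) = C1 + Integral(c/cos(c), c)


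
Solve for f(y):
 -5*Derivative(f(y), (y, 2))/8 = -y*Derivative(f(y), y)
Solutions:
 f(y) = C1 + C2*erfi(2*sqrt(5)*y/5)


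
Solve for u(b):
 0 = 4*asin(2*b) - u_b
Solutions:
 u(b) = C1 + 4*b*asin(2*b) + 2*sqrt(1 - 4*b^2)


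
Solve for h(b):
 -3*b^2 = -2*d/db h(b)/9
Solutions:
 h(b) = C1 + 9*b^3/2


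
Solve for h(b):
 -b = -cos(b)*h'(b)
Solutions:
 h(b) = C1 + Integral(b/cos(b), b)


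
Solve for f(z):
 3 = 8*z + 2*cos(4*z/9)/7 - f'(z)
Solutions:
 f(z) = C1 + 4*z^2 - 3*z + 9*sin(4*z/9)/14


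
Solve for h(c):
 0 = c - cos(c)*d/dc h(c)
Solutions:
 h(c) = C1 + Integral(c/cos(c), c)


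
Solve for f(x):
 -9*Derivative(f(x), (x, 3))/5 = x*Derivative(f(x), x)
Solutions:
 f(x) = C1 + Integral(C2*airyai(-15^(1/3)*x/3) + C3*airybi(-15^(1/3)*x/3), x)


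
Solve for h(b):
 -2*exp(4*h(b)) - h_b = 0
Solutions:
 h(b) = log(-I*(1/(C1 + 8*b))^(1/4))
 h(b) = log(I*(1/(C1 + 8*b))^(1/4))
 h(b) = log(-(1/(C1 + 8*b))^(1/4))
 h(b) = log(1/(C1 + 8*b))/4


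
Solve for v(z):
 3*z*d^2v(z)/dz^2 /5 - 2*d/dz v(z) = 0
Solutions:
 v(z) = C1 + C2*z^(13/3)


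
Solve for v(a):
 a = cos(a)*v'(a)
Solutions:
 v(a) = C1 + Integral(a/cos(a), a)


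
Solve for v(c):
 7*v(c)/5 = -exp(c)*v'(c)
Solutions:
 v(c) = C1*exp(7*exp(-c)/5)


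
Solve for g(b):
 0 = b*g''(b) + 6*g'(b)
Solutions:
 g(b) = C1 + C2/b^5


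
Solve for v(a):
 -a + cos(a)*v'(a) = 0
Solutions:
 v(a) = C1 + Integral(a/cos(a), a)


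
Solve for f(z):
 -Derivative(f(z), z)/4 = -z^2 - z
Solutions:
 f(z) = C1 + 4*z^3/3 + 2*z^2


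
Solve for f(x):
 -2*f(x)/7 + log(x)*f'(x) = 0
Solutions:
 f(x) = C1*exp(2*li(x)/7)


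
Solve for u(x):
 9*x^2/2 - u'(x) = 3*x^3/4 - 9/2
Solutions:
 u(x) = C1 - 3*x^4/16 + 3*x^3/2 + 9*x/2


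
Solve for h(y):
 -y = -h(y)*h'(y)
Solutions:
 h(y) = -sqrt(C1 + y^2)
 h(y) = sqrt(C1 + y^2)


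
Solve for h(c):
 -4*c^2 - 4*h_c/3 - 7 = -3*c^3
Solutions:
 h(c) = C1 + 9*c^4/16 - c^3 - 21*c/4


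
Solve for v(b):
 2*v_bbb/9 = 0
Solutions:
 v(b) = C1 + C2*b + C3*b^2


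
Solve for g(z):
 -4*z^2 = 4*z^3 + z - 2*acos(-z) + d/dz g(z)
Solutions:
 g(z) = C1 - z^4 - 4*z^3/3 - z^2/2 + 2*z*acos(-z) + 2*sqrt(1 - z^2)


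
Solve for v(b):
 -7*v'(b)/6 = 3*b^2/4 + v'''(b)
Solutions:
 v(b) = C1 + C2*sin(sqrt(42)*b/6) + C3*cos(sqrt(42)*b/6) - 3*b^3/14 + 54*b/49


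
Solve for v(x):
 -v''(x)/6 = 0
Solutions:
 v(x) = C1 + C2*x


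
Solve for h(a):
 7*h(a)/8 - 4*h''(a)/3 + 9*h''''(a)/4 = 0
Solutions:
 h(a) = (C1*sin(2^(3/4)*sqrt(3)*7^(1/4)*a*sin(atan(sqrt(878)/16)/2)/6) + C2*cos(2^(3/4)*sqrt(3)*7^(1/4)*a*sin(atan(sqrt(878)/16)/2)/6))*exp(-2^(3/4)*sqrt(3)*7^(1/4)*a*cos(atan(sqrt(878)/16)/2)/6) + (C3*sin(2^(3/4)*sqrt(3)*7^(1/4)*a*sin(atan(sqrt(878)/16)/2)/6) + C4*cos(2^(3/4)*sqrt(3)*7^(1/4)*a*sin(atan(sqrt(878)/16)/2)/6))*exp(2^(3/4)*sqrt(3)*7^(1/4)*a*cos(atan(sqrt(878)/16)/2)/6)


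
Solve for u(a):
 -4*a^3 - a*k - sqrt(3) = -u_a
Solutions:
 u(a) = C1 + a^4 + a^2*k/2 + sqrt(3)*a


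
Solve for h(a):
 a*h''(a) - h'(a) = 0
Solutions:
 h(a) = C1 + C2*a^2


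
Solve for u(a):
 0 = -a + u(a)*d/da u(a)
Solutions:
 u(a) = -sqrt(C1 + a^2)
 u(a) = sqrt(C1 + a^2)


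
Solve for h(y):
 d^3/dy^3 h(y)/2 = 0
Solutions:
 h(y) = C1 + C2*y + C3*y^2


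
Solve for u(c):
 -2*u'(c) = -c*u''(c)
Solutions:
 u(c) = C1 + C2*c^3


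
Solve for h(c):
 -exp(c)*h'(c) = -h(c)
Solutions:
 h(c) = C1*exp(-exp(-c))


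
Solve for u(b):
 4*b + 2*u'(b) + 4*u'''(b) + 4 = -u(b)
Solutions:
 u(b) = C1*exp(-3^(1/3)*b*(-(9 + sqrt(105))^(1/3) + 2*3^(1/3)/(9 + sqrt(105))^(1/3))/12)*sin(3^(1/6)*b*(6/(9 + sqrt(105))^(1/3) + 3^(2/3)*(9 + sqrt(105))^(1/3))/12) + C2*exp(-3^(1/3)*b*(-(9 + sqrt(105))^(1/3) + 2*3^(1/3)/(9 + sqrt(105))^(1/3))/12)*cos(3^(1/6)*b*(6/(9 + sqrt(105))^(1/3) + 3^(2/3)*(9 + sqrt(105))^(1/3))/12) + C3*exp(3^(1/3)*b*(-(9 + sqrt(105))^(1/3) + 2*3^(1/3)/(9 + sqrt(105))^(1/3))/6) - 4*b + 4


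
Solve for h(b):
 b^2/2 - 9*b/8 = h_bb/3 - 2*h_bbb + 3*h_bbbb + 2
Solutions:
 h(b) = C1 + C4*exp(b/3) + b^4/8 + 39*b^3/16 + 219*b^2/8 + b*(C2 + C3*exp(b)^(1/3))


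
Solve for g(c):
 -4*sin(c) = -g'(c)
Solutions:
 g(c) = C1 - 4*cos(c)


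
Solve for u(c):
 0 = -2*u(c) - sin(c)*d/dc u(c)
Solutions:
 u(c) = C1*(cos(c) + 1)/(cos(c) - 1)


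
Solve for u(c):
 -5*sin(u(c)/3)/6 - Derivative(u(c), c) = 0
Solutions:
 5*c/6 + 3*log(cos(u(c)/3) - 1)/2 - 3*log(cos(u(c)/3) + 1)/2 = C1


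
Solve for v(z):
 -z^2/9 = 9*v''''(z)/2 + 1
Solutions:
 v(z) = C1 + C2*z + C3*z^2 + C4*z^3 - z^6/14580 - z^4/108


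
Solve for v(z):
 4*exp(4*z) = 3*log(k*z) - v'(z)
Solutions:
 v(z) = C1 + 3*z*log(k*z) - 3*z - exp(4*z)


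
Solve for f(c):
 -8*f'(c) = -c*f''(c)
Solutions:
 f(c) = C1 + C2*c^9


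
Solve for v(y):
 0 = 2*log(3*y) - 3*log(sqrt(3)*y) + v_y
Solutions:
 v(y) = C1 + y*log(y) - y - y*log(3)/2


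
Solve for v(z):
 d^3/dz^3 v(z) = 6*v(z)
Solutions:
 v(z) = C3*exp(6^(1/3)*z) + (C1*sin(2^(1/3)*3^(5/6)*z/2) + C2*cos(2^(1/3)*3^(5/6)*z/2))*exp(-6^(1/3)*z/2)


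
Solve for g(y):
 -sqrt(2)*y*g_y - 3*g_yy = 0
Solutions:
 g(y) = C1 + C2*erf(2^(3/4)*sqrt(3)*y/6)


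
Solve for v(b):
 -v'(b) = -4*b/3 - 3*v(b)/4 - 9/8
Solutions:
 v(b) = C1*exp(3*b/4) - 16*b/9 - 209/54


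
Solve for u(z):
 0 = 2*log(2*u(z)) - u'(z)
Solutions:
 -Integral(1/(log(_y) + log(2)), (_y, u(z)))/2 = C1 - z


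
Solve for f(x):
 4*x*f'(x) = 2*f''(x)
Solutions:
 f(x) = C1 + C2*erfi(x)


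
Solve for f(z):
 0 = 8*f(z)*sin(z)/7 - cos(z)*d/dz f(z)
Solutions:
 f(z) = C1/cos(z)^(8/7)


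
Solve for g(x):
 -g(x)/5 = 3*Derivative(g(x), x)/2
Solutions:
 g(x) = C1*exp(-2*x/15)


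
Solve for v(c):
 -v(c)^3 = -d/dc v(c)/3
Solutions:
 v(c) = -sqrt(2)*sqrt(-1/(C1 + 3*c))/2
 v(c) = sqrt(2)*sqrt(-1/(C1 + 3*c))/2


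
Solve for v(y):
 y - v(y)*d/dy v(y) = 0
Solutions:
 v(y) = -sqrt(C1 + y^2)
 v(y) = sqrt(C1 + y^2)


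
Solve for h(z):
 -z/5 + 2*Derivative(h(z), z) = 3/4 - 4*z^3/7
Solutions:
 h(z) = C1 - z^4/14 + z^2/20 + 3*z/8


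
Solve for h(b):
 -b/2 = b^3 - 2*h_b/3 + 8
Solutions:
 h(b) = C1 + 3*b^4/8 + 3*b^2/8 + 12*b


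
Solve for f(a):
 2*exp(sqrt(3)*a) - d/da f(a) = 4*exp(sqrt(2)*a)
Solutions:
 f(a) = C1 - 2*sqrt(2)*exp(sqrt(2)*a) + 2*sqrt(3)*exp(sqrt(3)*a)/3


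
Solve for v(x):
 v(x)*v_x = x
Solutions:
 v(x) = -sqrt(C1 + x^2)
 v(x) = sqrt(C1 + x^2)


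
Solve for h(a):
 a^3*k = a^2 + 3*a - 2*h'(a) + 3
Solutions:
 h(a) = C1 - a^4*k/8 + a^3/6 + 3*a^2/4 + 3*a/2


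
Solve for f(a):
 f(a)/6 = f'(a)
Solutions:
 f(a) = C1*exp(a/6)


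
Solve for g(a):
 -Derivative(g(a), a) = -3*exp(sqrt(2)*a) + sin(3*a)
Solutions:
 g(a) = C1 + 3*sqrt(2)*exp(sqrt(2)*a)/2 + cos(3*a)/3


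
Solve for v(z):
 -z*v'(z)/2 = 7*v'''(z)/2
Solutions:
 v(z) = C1 + Integral(C2*airyai(-7^(2/3)*z/7) + C3*airybi(-7^(2/3)*z/7), z)


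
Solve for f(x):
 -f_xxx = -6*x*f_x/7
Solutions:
 f(x) = C1 + Integral(C2*airyai(6^(1/3)*7^(2/3)*x/7) + C3*airybi(6^(1/3)*7^(2/3)*x/7), x)


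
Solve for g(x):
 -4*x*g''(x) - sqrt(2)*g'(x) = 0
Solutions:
 g(x) = C1 + C2*x^(1 - sqrt(2)/4)


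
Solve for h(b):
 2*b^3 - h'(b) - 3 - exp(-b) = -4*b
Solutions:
 h(b) = C1 + b^4/2 + 2*b^2 - 3*b + exp(-b)


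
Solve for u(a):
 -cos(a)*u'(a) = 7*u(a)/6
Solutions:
 u(a) = C1*(sin(a) - 1)^(7/12)/(sin(a) + 1)^(7/12)


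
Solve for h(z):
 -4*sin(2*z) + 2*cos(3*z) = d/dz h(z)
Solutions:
 h(z) = C1 + 2*sin(3*z)/3 + 2*cos(2*z)


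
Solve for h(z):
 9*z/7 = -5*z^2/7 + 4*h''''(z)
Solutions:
 h(z) = C1 + C2*z + C3*z^2 + C4*z^3 + z^6/2016 + 3*z^5/1120


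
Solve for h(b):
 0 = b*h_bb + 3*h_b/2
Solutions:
 h(b) = C1 + C2/sqrt(b)


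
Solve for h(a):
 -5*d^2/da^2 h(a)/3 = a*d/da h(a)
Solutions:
 h(a) = C1 + C2*erf(sqrt(30)*a/10)


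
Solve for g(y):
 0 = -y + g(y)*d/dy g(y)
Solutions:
 g(y) = -sqrt(C1 + y^2)
 g(y) = sqrt(C1 + y^2)


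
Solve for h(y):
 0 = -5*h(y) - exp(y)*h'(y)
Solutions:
 h(y) = C1*exp(5*exp(-y))


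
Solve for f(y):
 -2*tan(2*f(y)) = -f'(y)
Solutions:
 f(y) = -asin(C1*exp(4*y))/2 + pi/2
 f(y) = asin(C1*exp(4*y))/2


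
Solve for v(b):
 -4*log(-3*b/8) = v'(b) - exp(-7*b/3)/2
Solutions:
 v(b) = C1 - 4*b*log(-b) + 4*b*(-log(3) + 1 + 3*log(2)) - 3*exp(-7*b/3)/14


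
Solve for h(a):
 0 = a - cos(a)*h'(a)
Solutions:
 h(a) = C1 + Integral(a/cos(a), a)


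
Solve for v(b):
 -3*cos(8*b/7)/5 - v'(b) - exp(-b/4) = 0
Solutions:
 v(b) = C1 - 21*sin(8*b/7)/40 + 4*exp(-b/4)


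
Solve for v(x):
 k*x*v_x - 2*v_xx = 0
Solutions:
 v(x) = Piecewise((-sqrt(pi)*C1*erf(x*sqrt(-k)/2)/sqrt(-k) - C2, (k > 0) | (k < 0)), (-C1*x - C2, True))


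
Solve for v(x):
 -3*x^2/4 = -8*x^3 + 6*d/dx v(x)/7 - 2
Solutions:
 v(x) = C1 + 7*x^4/3 - 7*x^3/24 + 7*x/3


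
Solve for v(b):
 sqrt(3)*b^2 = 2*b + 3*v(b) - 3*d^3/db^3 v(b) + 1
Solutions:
 v(b) = C3*exp(b) + sqrt(3)*b^2/3 - 2*b/3 + (C1*sin(sqrt(3)*b/2) + C2*cos(sqrt(3)*b/2))*exp(-b/2) - 1/3


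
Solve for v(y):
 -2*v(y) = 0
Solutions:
 v(y) = 0


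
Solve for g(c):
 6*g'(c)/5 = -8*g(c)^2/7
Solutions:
 g(c) = 21/(C1 + 20*c)


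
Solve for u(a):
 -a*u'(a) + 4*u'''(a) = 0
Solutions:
 u(a) = C1 + Integral(C2*airyai(2^(1/3)*a/2) + C3*airybi(2^(1/3)*a/2), a)


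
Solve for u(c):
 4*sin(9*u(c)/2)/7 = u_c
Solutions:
 -4*c/7 + log(cos(9*u(c)/2) - 1)/9 - log(cos(9*u(c)/2) + 1)/9 = C1


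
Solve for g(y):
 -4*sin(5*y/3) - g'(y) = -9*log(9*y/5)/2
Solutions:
 g(y) = C1 + 9*y*log(y)/2 - 9*y*log(5)/2 - 9*y/2 + 9*y*log(3) + 12*cos(5*y/3)/5


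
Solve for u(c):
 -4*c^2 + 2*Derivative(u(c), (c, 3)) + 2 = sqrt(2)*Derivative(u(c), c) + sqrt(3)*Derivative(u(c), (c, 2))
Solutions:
 u(c) = C1 + C2*exp(c*(sqrt(3) + sqrt(3 + 8*sqrt(2)))/4) + C3*exp(c*(-sqrt(3 + 8*sqrt(2)) + sqrt(3))/4) - 2*sqrt(2)*c^3/3 + 2*sqrt(3)*c^2 - 8*c - 5*sqrt(2)*c
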